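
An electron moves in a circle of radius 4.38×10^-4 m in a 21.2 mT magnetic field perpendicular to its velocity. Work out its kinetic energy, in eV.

v = qBr/m = (1×1.60×10^-19)(0.0212)(4.38×10^-4) / (9.11×10^-31) = 1.63×10^6 m/s.
K = ½mv² = 0.5·(9.11×10^-31)·(1.63×10^6)² = 1.21×10^-18 J = 7.57 eV.

K ≈ 7.57 eV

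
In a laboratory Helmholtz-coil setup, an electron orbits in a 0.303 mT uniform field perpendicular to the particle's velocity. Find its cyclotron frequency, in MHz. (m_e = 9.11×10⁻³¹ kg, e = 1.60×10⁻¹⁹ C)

f = qB/(2πm) = (1×1.60×10^-19)(3.03×10^-4) / [2π(9.11×10^-31)] = 8.47×10^6 Hz.

f ≈ 8.47 MHz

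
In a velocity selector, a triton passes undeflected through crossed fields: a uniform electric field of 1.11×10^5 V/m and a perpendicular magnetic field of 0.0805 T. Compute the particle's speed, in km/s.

For zero net force, qE = qvB, so v = E/B.
v = (1.11×10^5) / (0.0805) = 1.38×10^6 m/s.

v ≈ 1380 km/s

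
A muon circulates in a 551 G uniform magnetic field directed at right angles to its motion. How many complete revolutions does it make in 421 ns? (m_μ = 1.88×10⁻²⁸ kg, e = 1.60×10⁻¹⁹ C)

N = 3

T = 2πm/(qB) = 2π(1.88×10^-28) / [(1×1.60×10^-19)(0.0551)] = 1.3399×10^-7 s.
N = t/T = 4.21×10^-7 / 1.3399×10^-7 ≈ 3.14, so 3 complete revolutions.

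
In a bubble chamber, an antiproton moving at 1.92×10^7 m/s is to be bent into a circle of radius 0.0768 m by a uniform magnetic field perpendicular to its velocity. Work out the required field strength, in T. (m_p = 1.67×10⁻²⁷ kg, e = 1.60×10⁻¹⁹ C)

qvB = mv²/r gives B = mv/(qr).
B = (1.67×10^-27)(1.92×10^7) / [(1×1.60×10^-19)(0.0768)] = 2.61 T.

B ≈ 2.61 T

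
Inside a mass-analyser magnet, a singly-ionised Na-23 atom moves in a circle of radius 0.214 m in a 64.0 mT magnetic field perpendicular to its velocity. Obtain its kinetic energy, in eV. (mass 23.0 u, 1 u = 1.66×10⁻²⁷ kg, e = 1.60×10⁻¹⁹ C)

K ≈ 393 eV

v = qBr/m = (1×1.60×10^-19)(0.0640)(0.214) / (3.82×10^-26) = 5.74×10^4 m/s.
K = ½mv² = 0.5·(3.82×10^-26)·(5.74×10^4)² = 6.29×10^-17 J = 393 eV.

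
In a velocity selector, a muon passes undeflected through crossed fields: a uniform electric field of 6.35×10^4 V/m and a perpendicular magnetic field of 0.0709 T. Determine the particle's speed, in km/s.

v ≈ 896 km/s

For zero net force, qE = qvB, so v = E/B.
v = (6.35×10^4) / (0.0709) = 8.96×10^5 m/s.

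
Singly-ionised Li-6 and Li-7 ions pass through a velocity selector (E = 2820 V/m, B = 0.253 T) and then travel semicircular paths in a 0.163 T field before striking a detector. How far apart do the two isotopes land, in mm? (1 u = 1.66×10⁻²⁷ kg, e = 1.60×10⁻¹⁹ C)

Δd ≈ 1.42 mm

Both emerge at v = E/B₁ = 1.11×10^4 m/s.
r = mv/(qB₂), so r₁ = 4.257×10^-3 m and r₂ = 4.966×10^-3 m, giving Δr = 7.09×10^-4 m.
After a semicircle each ion lands a diameter 2r from the entry slit, so the separation is 2Δr = 1.42×10^-3 m.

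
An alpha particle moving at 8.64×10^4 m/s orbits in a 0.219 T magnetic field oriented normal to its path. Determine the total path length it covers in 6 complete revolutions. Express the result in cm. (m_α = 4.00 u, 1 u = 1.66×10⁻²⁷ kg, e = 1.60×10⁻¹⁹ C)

r = mv/(qB) = 8.19×10^-3 m, so one revolution covers 2πr = 0.0514 m.
In 6 revolutions: L = 6·2πr = 0.309 m.

L ≈ 30.9 cm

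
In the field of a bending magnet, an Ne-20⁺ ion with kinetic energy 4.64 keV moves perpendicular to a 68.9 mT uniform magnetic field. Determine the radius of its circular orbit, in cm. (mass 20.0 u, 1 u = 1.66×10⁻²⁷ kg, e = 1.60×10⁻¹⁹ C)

Convert the energy: K = 4.64 keV = 7.42×10^-16 J.
v = √(2K/m) = √(2·7.42×10^-16/3.32×10^-26) = 2.11×10^5 m/s.
r = mv/(qB) = (3.32×10^-26)(2.11×10^5) / [(1×1.60×10^-19)(0.0689)] = 0.637 m.

r ≈ 63.7 cm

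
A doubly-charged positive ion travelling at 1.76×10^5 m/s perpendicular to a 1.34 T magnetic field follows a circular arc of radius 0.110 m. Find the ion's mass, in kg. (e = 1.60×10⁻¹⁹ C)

qvB = mv²/r ⇒ m = qBr/v.
m = (2×1.60×10^-19)(1.34)(0.110) / (1.76×10^5) = 2.68×10^-25 kg.

m ≈ 2.68×10^-25 kg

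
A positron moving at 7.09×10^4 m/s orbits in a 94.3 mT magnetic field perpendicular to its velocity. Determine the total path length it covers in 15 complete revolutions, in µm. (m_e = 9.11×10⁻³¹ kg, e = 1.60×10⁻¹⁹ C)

r = mv/(qB) = 4.28×10^-6 m, so one revolution covers 2πr = 2.69×10^-5 m.
In 15 revolutions: L = 15·2πr = 4.03×10^-4 m.

L ≈ 403 µm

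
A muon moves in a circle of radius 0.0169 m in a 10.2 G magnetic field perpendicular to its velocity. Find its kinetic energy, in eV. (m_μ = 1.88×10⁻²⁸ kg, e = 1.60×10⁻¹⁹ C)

v = qBr/m = (1×1.60×10^-19)(1.02×10^-3)(0.0169) / (1.88×10^-28) = 1.47×10^4 m/s.
K = ½mv² = 0.5·(1.88×10^-28)·(1.47×10^4)² = 2.02×10^-20 J = 0.126 eV.

K ≈ 0.126 eV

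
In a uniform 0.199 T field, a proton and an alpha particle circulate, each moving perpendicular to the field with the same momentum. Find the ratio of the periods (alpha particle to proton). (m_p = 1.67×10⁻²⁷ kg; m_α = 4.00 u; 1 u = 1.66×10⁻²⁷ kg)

ratio ≈ 1.99

T = 2πm/(qB) is independent of speed, so T₂/T₁ = (m₂/q₂)/(m₁/q₁).
T_{alpha particle}/T_{proton} = (6.64×10^-27/2e) / (1.67×10^-27/1e) = 1.99.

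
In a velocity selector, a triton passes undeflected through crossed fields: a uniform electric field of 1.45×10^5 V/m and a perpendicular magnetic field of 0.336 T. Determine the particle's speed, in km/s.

v ≈ 432 km/s

For zero net force, qE = qvB, so v = E/B.
v = (1.45×10^5) / (0.336) = 4.32×10^5 m/s.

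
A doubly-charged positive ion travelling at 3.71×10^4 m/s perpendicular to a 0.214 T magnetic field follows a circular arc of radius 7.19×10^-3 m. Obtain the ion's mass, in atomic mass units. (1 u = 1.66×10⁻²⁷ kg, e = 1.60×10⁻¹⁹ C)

qvB = mv²/r ⇒ m = qBr/v.
m = (2×1.60×10^-19)(0.214)(7.19×10^-3) / (3.71×10^4) = 1.33×10^-26 kg = 7.99 u.

m ≈ 7.99 u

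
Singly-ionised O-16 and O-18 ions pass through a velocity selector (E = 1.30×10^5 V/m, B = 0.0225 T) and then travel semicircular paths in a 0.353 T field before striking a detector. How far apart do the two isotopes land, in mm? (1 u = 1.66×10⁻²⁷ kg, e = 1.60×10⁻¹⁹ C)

Δd ≈ 679 mm

Both emerge at v = E/B₁ = 5.78×10^6 m/s.
r = mv/(qB₂), so r₁ = 2.717 m and r₂ = 3.057 m, giving Δr = 0.340 m.
After a semicircle each ion lands a diameter 2r from the entry slit, so the separation is 2Δr = 0.679 m.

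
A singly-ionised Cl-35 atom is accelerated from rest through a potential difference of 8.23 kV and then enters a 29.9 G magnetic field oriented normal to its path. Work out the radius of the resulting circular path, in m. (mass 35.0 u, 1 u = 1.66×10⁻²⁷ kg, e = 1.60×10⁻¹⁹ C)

The kinetic energy gained is K = qV = (1×1.60×10^-19)(8230) = 1.32×10^-15 J.
v = √(2K/m) = 2.13×10^5 m/s.
r = mv/(qB) = (5.81×10^-26)(2.13×10^5) / [(1×1.60×10^-19)(2.99×10^-3)] = 25.9 m.

r ≈ 25.9 m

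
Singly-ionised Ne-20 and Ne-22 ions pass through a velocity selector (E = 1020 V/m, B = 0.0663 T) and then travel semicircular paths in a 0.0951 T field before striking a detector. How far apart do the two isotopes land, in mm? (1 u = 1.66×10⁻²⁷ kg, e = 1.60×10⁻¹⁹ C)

Δd ≈ 6.71 mm

Both emerge at v = E/B₁ = 1.54×10^4 m/s.
r = mv/(qB₂), so r₁ = 0.03357 m and r₂ = 0.03692 m, giving Δr = 3.36×10^-3 m.
After a semicircle each ion lands a diameter 2r from the entry slit, so the separation is 2Δr = 6.71×10^-3 m.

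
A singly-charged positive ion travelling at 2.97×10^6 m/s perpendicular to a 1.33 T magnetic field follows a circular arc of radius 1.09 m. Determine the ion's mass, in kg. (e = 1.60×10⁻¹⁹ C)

m ≈ 7.81×10^-26 kg

qvB = mv²/r ⇒ m = qBr/v.
m = (1×1.60×10^-19)(1.33)(1.09) / (2.97×10^6) = 7.81×10^-26 kg.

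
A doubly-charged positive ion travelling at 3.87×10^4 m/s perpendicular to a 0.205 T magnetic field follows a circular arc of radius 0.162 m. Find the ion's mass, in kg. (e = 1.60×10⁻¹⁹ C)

qvB = mv²/r ⇒ m = qBr/v.
m = (2×1.60×10^-19)(0.205)(0.162) / (3.87×10^4) = 2.75×10^-25 kg.

m ≈ 2.75×10^-25 kg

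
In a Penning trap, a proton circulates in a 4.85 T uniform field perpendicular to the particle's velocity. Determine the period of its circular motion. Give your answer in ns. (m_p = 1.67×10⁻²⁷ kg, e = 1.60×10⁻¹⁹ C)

T ≈ 13.5 ns

The cyclotron period is independent of speed: T = 2πm/(qB).
T = 2π(1.67×10^-27) / [(1×1.60×10^-19)(4.85)] = 1.35×10^-8 s.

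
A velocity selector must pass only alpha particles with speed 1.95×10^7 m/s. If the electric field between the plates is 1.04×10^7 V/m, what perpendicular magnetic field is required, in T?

B ≈ 0.533 T

qE = qvB ⇒ B = E/v = (1.04×10^7) / (1.95×10^7) = 0.533 T.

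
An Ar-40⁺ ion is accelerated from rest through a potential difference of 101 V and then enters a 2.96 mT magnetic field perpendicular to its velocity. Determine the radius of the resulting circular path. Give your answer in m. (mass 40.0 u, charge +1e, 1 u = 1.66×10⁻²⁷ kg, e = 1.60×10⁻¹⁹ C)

The kinetic energy gained is K = qV = (1×1.60×10^-19)(101) = 1.62×10^-17 J.
v = √(2K/m) = 2.21×10^4 m/s.
r = mv/(qB) = (6.64×10^-26)(2.21×10^4) / [(1×1.60×10^-19)(2.96×10^-3)] = 3.09 m.

r ≈ 3.09 m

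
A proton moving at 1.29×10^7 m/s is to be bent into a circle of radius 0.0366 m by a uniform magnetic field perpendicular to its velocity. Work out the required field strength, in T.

B ≈ 3.68 T

qvB = mv²/r gives B = mv/(qr).
B = (1.67×10^-27)(1.29×10^7) / [(1×1.60×10^-19)(0.0366)] = 3.68 T.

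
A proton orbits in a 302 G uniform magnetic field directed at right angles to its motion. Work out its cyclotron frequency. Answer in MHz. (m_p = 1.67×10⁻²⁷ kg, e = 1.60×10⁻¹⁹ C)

f = qB/(2πm) = (1×1.60×10^-19)(0.0302) / [2π(1.67×10^-27)] = 4.61×10^5 Hz.

f ≈ 0.461 MHz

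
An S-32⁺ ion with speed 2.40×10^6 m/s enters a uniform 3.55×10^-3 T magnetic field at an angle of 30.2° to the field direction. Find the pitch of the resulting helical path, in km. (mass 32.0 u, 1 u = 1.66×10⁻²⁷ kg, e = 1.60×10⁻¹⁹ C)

pitch ≈ 1.22 km

The velocity component along B is v∥ = v cos30.2° = 2.07×10^6 m/s.
The cyclotron period T = 2πm/(qB) = 5.88×10^-4 s is set by m, q, B alone.
Pitch = v∥·T = (2.07×10^6)(5.88×10^-4) = 1220 m.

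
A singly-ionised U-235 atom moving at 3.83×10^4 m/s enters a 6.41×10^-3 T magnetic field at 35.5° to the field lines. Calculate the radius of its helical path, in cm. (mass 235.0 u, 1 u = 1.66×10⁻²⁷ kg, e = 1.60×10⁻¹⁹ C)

Only the perpendicular component v⊥ = v sin35.5° = 2.22×10^4 m/s is bent by the field.
r = m v⊥ /(qB) = (3.90×10^-25)(2.22×10^4) / [(1×1.60×10^-19)(6.41×10^-3)] = 8.46 m.

r ≈ 846 cm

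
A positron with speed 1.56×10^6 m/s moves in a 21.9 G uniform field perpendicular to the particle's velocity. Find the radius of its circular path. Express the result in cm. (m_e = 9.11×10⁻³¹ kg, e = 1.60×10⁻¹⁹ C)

r ≈ 0.406 cm

The magnetic force provides the centripetal force: qvB = mv²/r, so r = mv/(qB).
r = (9.11×10^-31 kg)(1.56×10^6 m/s) / [(1×1.60×10^-19 C)(2.19×10^-3 T)] = 4.06×10^-3 m.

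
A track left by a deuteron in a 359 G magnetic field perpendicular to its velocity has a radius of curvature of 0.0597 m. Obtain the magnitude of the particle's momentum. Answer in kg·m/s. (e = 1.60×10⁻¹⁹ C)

p ≈ 3.43×10^-22 kg·m/s

Since qvB = mv²/r, the momentum p = mv = qBr.
p = (1×1.60×10^-19)(0.0359)(0.0597) = 3.43×10^-22 kg·m/s.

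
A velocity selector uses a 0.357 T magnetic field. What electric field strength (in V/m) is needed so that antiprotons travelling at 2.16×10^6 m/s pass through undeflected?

qE = qvB ⇒ E = vB = (2.16×10^6)(0.357) = 7.71×10^5 V/m.

E ≈ 7.71×10^5 V/m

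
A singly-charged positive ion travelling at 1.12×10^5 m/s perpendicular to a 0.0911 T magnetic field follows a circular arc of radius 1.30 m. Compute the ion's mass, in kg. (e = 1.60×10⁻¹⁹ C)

m ≈ 1.69×10^-25 kg

qvB = mv²/r ⇒ m = qBr/v.
m = (1×1.60×10^-19)(0.0911)(1.30) / (1.12×10^5) = 1.69×10^-25 kg.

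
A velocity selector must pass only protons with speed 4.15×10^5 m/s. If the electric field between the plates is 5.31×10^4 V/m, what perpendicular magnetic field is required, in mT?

B ≈ 128 mT

qE = qvB ⇒ B = E/v = (5.31×10^4) / (4.15×10^5) = 0.128 T.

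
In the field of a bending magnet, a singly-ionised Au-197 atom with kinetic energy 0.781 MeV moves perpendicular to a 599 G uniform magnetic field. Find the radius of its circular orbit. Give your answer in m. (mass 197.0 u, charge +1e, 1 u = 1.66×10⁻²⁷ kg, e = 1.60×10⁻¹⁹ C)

r ≈ 29.8 m

Convert the energy: K = 0.781 MeV = 1.25×10^-13 J.
v = √(2K/m) = √(2·1.25×10^-13/3.27×10^-25) = 8.74×10^5 m/s.
r = mv/(qB) = (3.27×10^-25)(8.74×10^5) / [(1×1.60×10^-19)(0.0599)] = 29.8 m.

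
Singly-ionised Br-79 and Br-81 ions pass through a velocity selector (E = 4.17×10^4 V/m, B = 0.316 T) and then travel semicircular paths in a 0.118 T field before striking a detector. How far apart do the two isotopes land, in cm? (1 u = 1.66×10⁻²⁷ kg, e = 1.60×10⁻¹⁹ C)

Δd ≈ 4.64 cm

Both emerge at v = E/B₁ = 1.32×10^5 m/s.
r = mv/(qB₂), so r₁ = 0.9166 m and r₂ = 0.9398 m, giving Δr = 0.0232 m.
After a semicircle each ion lands a diameter 2r from the entry slit, so the separation is 2Δr = 0.0464 m.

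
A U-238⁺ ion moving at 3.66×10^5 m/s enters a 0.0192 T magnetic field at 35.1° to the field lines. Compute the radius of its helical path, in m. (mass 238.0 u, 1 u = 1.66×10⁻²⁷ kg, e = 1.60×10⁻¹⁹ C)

r ≈ 27.1 m

Only the perpendicular component v⊥ = v sin35.1° = 2.10×10^5 m/s is bent by the field.
r = m v⊥ /(qB) = (3.95×10^-25)(2.10×10^5) / [(1×1.60×10^-19)(0.0192)] = 27.1 m.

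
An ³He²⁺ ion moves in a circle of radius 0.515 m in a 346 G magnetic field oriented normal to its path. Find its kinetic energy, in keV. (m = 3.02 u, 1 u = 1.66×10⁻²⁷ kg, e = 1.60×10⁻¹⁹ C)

v = qBr/m = (2×1.60×10^-19)(0.0346)(0.515) / (5.01×10^-27) = 1.14×10^6 m/s.
K = ½mv² = 0.5·(5.01×10^-27)·(1.14×10^6)² = 3.24×10^-15 J = 20.3 keV.

K ≈ 20.3 keV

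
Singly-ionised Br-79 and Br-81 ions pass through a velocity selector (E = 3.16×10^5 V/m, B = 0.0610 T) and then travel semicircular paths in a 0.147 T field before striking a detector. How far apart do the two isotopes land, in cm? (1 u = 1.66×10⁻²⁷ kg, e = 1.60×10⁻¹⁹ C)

Δd ≈ 146 cm

Both emerge at v = E/B₁ = 5.18×10^6 m/s.
r = mv/(qB₂), so r₁ = 28.884 m and r₂ = 29.615 m, giving Δr = 0.731 m.
After a semicircle each ion lands a diameter 2r from the entry slit, so the separation is 2Δr = 1.46 m.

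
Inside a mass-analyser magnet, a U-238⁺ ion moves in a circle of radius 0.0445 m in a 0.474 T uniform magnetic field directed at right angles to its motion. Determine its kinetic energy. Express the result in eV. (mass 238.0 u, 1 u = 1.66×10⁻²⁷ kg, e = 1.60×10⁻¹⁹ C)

v = qBr/m = (1×1.60×10^-19)(0.474)(0.0445) / (3.95×10^-25) = 8540 m/s.
K = ½mv² = 0.5·(3.95×10^-25)·(8540)² = 1.44×10^-17 J = 90.1 eV.

K ≈ 90.1 eV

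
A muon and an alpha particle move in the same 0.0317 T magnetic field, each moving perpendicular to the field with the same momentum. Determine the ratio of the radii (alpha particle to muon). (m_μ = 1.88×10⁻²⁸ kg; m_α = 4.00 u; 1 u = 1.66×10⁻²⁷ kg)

ratio ≈ 0.500

r = p/(qB) ⇒ at equal p, r ∝ 1/q.
r_{alpha particle}/r_{muon} = 0.500.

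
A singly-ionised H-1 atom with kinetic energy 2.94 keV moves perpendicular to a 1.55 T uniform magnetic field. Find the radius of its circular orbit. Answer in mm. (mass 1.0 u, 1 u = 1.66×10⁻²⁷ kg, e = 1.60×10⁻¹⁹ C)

Convert the energy: K = 2.94 keV = 4.70×10^-16 J.
v = √(2K/m) = √(2·4.70×10^-16/1.66×10^-27) = 7.53×10^5 m/s.
r = mv/(qB) = (1.66×10^-27)(7.53×10^5) / [(1×1.60×10^-19)(1.55)] = 5.04×10^-3 m.

r ≈ 5.04 mm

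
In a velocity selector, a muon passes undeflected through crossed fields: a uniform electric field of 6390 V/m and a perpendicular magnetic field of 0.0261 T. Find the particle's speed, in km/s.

v ≈ 245 km/s

For zero net force, qE = qvB, so v = E/B.
v = (6390) / (0.0261) = 2.45×10^5 m/s.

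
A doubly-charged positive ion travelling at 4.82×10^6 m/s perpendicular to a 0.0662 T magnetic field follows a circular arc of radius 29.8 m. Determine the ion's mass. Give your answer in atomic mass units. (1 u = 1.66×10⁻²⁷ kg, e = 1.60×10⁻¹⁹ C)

qvB = mv²/r ⇒ m = qBr/v.
m = (2×1.60×10^-19)(0.0662)(29.8) / (4.82×10^6) = 1.31×10^-25 kg = 78.9 u.

m ≈ 78.9 u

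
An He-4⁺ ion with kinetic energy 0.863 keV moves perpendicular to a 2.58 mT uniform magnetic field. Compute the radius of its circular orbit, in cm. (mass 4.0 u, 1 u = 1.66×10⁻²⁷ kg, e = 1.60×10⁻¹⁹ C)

r ≈ 328 cm

Convert the energy: K = 0.863 keV = 1.38×10^-16 J.
v = √(2K/m) = √(2·1.38×10^-16/6.64×10^-27) = 2.04×10^5 m/s.
r = mv/(qB) = (6.64×10^-27)(2.04×10^5) / [(1×1.60×10^-19)(2.58×10^-3)] = 3.28 m.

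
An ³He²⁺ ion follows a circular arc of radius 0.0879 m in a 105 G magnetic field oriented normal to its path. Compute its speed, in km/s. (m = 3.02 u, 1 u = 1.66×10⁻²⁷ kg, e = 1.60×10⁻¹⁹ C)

From qvB = mv²/r, v = qBr/m.
v = (2×1.60×10^-19)(0.0105)(0.0879) / (5.01×10^-27) = 5.89×10^4 m/s.

v ≈ 58.9 km/s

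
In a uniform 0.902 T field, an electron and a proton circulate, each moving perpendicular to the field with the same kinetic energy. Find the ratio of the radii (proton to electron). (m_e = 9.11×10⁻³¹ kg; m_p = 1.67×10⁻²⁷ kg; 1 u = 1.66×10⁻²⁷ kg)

r = √(2mK)/(qB) ⇒ at equal K, r ∝ √m/q.
r_{proton}/r_{electron} = 42.8.

ratio ≈ 42.8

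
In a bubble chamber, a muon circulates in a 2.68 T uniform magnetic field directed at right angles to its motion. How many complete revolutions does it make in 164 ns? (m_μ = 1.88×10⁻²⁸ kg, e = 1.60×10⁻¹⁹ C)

N = 59

T = 2πm/(qB) = 2π(1.88×10^-28) / [(1×1.60×10^-19)(2.68)] = 2.7548×10^-9 s.
N = t/T = 1.64×10^-7 / 2.7548×10^-9 ≈ 59.53, so 59 complete revolutions.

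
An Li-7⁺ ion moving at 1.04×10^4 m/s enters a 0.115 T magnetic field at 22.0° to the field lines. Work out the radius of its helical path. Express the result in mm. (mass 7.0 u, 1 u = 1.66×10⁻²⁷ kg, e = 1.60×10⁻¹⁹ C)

r ≈ 2.46 mm

Only the perpendicular component v⊥ = v sin22.0° = 3900 m/s is bent by the field.
r = m v⊥ /(qB) = (1.16×10^-26)(3900) / [(1×1.60×10^-19)(0.115)] = 2.46×10^-3 m.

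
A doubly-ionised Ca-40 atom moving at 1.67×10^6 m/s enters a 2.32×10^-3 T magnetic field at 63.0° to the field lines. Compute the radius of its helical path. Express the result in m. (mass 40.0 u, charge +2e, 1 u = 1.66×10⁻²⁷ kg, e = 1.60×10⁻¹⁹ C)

Only the perpendicular component v⊥ = v sin63.0° = 1.49×10^6 m/s is bent by the field.
r = m v⊥ /(qB) = (6.64×10^-26)(1.49×10^6) / [(2×1.60×10^-19)(2.32×10^-3)] = 133 m.

r ≈ 133 m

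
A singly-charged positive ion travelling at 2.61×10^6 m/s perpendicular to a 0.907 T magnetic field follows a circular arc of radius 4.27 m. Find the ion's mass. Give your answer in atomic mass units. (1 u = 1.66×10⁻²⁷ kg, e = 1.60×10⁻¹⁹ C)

m ≈ 143 u

qvB = mv²/r ⇒ m = qBr/v.
m = (1×1.60×10^-19)(0.907)(4.27) / (2.61×10^6) = 2.37×10^-25 kg = 143 u.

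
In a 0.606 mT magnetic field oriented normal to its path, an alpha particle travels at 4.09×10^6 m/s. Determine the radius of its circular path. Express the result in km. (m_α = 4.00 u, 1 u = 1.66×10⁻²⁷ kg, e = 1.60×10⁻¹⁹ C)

r ≈ 0.140 km

The magnetic force provides the centripetal force: qvB = mv²/r, so r = mv/(qB).
r = (6.64×10^-27 kg)(4.09×10^6 m/s) / [(2×1.60×10^-19 C)(6.06×10^-4 T)] = 140 m.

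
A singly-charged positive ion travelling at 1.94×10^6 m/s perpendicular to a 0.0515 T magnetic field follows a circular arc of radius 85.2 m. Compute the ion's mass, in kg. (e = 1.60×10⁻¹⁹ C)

qvB = mv²/r ⇒ m = qBr/v.
m = (1×1.60×10^-19)(0.0515)(85.2) / (1.94×10^6) = 3.62×10^-25 kg.

m ≈ 3.62×10^-25 kg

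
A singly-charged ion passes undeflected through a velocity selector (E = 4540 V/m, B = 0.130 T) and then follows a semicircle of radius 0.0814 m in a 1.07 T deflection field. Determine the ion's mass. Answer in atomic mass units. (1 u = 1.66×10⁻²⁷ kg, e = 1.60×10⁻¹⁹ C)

m ≈ 240 u

v = E/B₁ = 3.49×10^4 m/s.
From r = mv/(qB₂), m = qB₂r/v = (1×1.60×10^-19)(1.07)(0.0814) / (3.49×10^4) = 3.99×10^-25 kg.
In atomic mass units: m = 3.99×10^-25 / 1.66×10^-27 = 240 u.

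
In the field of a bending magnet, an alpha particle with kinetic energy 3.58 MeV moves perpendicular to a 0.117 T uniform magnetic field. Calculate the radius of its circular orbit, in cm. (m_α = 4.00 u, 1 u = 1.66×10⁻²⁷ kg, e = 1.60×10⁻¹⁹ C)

r ≈ 233 cm

Convert the energy: K = 3.58 MeV = 5.73×10^-13 J.
v = √(2K/m) = √(2·5.73×10^-13/6.64×10^-27) = 1.31×10^7 m/s.
r = mv/(qB) = (6.64×10^-27)(1.31×10^7) / [(2×1.60×10^-19)(0.117)] = 2.33 m.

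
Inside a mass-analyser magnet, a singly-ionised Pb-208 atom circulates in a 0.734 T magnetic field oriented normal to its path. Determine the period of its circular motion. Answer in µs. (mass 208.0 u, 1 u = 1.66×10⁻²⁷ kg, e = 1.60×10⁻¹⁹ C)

The cyclotron period is independent of speed: T = 2πm/(qB).
T = 2π(3.45×10^-25) / [(1×1.60×10^-19)(0.734)] = 1.85×10^-5 s.

T ≈ 18.5 µs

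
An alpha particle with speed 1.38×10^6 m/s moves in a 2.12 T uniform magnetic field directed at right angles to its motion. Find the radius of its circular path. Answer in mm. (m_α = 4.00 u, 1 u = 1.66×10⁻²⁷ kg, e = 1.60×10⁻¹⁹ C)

The magnetic force provides the centripetal force: qvB = mv²/r, so r = mv/(qB).
r = (6.64×10^-27 kg)(1.38×10^6 m/s) / [(2×1.60×10^-19 C)(2.12 T)] = 0.0135 m.

r ≈ 13.5 mm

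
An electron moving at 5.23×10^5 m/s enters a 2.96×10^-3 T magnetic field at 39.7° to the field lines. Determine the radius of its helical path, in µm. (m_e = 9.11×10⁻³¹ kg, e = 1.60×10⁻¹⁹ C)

Only the perpendicular component v⊥ = v sin39.7° = 3.34×10^5 m/s is bent by the field.
r = m v⊥ /(qB) = (9.11×10^-31)(3.34×10^5) / [(1×1.60×10^-19)(2.96×10^-3)] = 6.43×10^-4 m.

r ≈ 643 µm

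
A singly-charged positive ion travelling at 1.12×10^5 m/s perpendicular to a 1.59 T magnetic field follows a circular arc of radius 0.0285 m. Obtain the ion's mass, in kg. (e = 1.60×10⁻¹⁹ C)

qvB = mv²/r ⇒ m = qBr/v.
m = (1×1.60×10^-19)(1.59)(0.0285) / (1.12×10^5) = 6.47×10^-26 kg.

m ≈ 6.47×10^-26 kg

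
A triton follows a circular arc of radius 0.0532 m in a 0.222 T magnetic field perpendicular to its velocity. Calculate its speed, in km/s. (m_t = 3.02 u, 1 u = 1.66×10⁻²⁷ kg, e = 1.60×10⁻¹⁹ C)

v ≈ 377 km/s

From qvB = mv²/r, v = qBr/m.
v = (1×1.60×10^-19)(0.222)(0.0532) / (5.01×10^-27) = 3.77×10^5 m/s.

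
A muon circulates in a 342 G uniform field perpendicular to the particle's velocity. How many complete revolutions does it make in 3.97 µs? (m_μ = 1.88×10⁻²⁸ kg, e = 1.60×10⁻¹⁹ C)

T = 2πm/(qB) = 2π(1.88×10^-28) / [(1×1.60×10^-19)(0.0342)] = 2.1587×10^-7 s.
N = t/T = 3.97×10^-6 / 2.1587×10^-7 ≈ 18.39, so 18 complete revolutions.

N = 18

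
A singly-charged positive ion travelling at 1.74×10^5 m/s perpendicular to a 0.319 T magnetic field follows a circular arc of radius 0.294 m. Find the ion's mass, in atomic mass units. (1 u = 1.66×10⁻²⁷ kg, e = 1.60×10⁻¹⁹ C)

m ≈ 52.0 u

qvB = mv²/r ⇒ m = qBr/v.
m = (1×1.60×10^-19)(0.319)(0.294) / (1.74×10^5) = 8.62×10^-26 kg = 52.0 u.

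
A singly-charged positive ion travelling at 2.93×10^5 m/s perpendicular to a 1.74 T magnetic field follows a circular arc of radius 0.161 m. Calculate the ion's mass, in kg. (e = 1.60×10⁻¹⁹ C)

qvB = mv²/r ⇒ m = qBr/v.
m = (1×1.60×10^-19)(1.74)(0.161) / (2.93×10^5) = 1.53×10^-25 kg.

m ≈ 1.53×10^-25 kg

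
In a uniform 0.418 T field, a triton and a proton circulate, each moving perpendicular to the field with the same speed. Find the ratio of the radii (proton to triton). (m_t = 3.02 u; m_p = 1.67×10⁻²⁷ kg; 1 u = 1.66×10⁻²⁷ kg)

r = mv/(qB) ⇒ at equal v, r ∝ m/q.
r_{proton}/r_{triton} = 0.333.

ratio ≈ 0.333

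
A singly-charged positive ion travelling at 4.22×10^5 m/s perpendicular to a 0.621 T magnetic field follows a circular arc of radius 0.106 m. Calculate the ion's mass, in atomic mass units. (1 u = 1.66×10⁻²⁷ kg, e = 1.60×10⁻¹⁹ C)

m ≈ 15.0 u

qvB = mv²/r ⇒ m = qBr/v.
m = (1×1.60×10^-19)(0.621)(0.106) / (4.22×10^5) = 2.50×10^-26 kg = 15.0 u.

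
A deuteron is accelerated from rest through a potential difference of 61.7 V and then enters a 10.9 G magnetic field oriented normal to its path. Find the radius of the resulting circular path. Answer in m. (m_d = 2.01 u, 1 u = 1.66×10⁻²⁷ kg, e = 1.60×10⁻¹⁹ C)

r ≈ 1.47 m

The kinetic energy gained is K = qV = (1×1.60×10^-19)(61.7) = 9.87×10^-18 J.
v = √(2K/m) = 7.69×10^4 m/s.
r = mv/(qB) = (3.34×10^-27)(7.69×10^4) / [(1×1.60×10^-19)(1.09×10^-3)] = 1.47 m.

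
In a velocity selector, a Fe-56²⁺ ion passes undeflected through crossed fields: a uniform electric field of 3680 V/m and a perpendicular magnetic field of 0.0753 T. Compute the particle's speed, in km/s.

v ≈ 48.9 km/s

For zero net force, qE = qvB, so v = E/B.
v = (3680) / (0.0753) = 4.89×10^4 m/s.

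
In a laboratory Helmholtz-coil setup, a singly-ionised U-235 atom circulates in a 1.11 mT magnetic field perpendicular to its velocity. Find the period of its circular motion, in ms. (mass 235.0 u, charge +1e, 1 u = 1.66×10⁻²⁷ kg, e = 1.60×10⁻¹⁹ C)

The cyclotron period is independent of speed: T = 2πm/(qB).
T = 2π(3.90×10^-25) / [(1×1.60×10^-19)(1.11×10^-3)] = 0.0138 s.

T ≈ 13.8 ms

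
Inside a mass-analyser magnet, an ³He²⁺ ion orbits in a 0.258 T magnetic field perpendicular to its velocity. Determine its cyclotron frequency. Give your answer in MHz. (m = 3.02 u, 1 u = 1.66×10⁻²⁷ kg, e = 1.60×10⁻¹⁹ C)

f ≈ 2.62 MHz

f = qB/(2πm) = (2×1.60×10^-19)(0.258) / [2π(5.01×10^-27)] = 2.62×10^6 Hz.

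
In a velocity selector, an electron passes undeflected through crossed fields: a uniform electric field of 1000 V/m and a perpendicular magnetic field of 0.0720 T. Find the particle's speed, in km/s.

v ≈ 13.9 km/s

For zero net force, qE = qvB, so v = E/B.
v = (1000) / (0.0720) = 1.39×10^4 m/s.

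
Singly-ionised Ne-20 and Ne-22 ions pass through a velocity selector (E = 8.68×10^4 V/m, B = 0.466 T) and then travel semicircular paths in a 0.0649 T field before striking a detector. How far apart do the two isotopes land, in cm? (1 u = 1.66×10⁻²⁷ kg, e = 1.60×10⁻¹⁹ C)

Both emerge at v = E/B₁ = 1.86×10^5 m/s.
r = mv/(qB₂), so r₁ = 0.5955 m and r₂ = 0.6551 m, giving Δr = 0.0596 m.
After a semicircle each ion lands a diameter 2r from the entry slit, so the separation is 2Δr = 0.119 m.

Δd ≈ 11.9 cm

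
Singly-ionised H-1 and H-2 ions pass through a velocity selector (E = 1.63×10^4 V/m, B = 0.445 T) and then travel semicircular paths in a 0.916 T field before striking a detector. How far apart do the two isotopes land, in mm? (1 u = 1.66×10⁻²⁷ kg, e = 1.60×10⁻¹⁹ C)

Δd ≈ 0.830 mm

Both emerge at v = E/B₁ = 3.66×10^4 m/s.
r = mv/(qB₂), so r₁ = 4.15×10^-4 m and r₂ = 8.30×10^-4 m, giving Δr = 4.15×10^-4 m.
After a semicircle each ion lands a diameter 2r from the entry slit, so the separation is 2Δr = 8.30×10^-4 m.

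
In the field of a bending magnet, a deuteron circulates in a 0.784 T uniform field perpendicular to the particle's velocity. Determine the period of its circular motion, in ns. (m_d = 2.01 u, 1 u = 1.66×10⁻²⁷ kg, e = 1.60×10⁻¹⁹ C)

T ≈ 167 ns

The cyclotron period is independent of speed: T = 2πm/(qB).
T = 2π(3.34×10^-27) / [(1×1.60×10^-19)(0.784)] = 1.67×10^-7 s.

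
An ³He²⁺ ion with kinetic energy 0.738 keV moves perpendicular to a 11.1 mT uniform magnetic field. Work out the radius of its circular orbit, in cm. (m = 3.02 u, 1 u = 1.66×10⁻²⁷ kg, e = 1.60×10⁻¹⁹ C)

Convert the energy: K = 0.738 keV = 1.18×10^-16 J.
v = √(2K/m) = √(2·1.18×10^-16/5.01×10^-27) = 2.17×10^5 m/s.
r = mv/(qB) = (5.01×10^-27)(2.17×10^5) / [(2×1.60×10^-19)(0.0111)] = 0.306 m.

r ≈ 30.6 cm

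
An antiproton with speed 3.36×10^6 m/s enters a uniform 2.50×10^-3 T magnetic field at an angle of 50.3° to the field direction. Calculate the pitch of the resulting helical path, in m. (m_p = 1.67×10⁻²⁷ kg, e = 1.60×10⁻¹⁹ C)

pitch ≈ 56.3 m

The velocity component along B is v∥ = v cos50.3° = 2.15×10^6 m/s.
The cyclotron period T = 2πm/(qB) = 2.62×10^-5 s is set by m, q, B alone.
Pitch = v∥·T = (2.15×10^6)(2.62×10^-5) = 56.3 m.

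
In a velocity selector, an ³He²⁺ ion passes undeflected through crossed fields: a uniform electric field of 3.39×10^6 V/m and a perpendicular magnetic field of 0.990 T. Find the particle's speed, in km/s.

v ≈ 3420 km/s

For zero net force, qE = qvB, so v = E/B.
v = (3.39×10^6) / (0.990) = 3.42×10^6 m/s.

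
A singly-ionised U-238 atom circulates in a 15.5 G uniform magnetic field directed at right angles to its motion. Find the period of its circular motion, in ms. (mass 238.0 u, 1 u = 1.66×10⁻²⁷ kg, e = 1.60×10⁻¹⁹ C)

The cyclotron period is independent of speed: T = 2πm/(qB).
T = 2π(3.95×10^-25) / [(1×1.60×10^-19)(1.55×10^-3)] = 0.0100 s.

T ≈ 10.0 ms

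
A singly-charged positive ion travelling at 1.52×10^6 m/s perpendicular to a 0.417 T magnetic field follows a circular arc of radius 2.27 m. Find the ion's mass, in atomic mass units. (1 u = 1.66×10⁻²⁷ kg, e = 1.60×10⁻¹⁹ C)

qvB = mv²/r ⇒ m = qBr/v.
m = (1×1.60×10^-19)(0.417)(2.27) / (1.52×10^6) = 9.96×10^-26 kg = 60.0 u.

m ≈ 60.0 u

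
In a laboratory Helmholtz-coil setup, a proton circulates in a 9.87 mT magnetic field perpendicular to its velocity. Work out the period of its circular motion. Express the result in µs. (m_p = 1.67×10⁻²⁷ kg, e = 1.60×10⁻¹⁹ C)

The cyclotron period is independent of speed: T = 2πm/(qB).
T = 2π(1.67×10^-27) / [(1×1.60×10^-19)(9.87×10^-3)] = 6.64×10^-6 s.

T ≈ 6.64 µs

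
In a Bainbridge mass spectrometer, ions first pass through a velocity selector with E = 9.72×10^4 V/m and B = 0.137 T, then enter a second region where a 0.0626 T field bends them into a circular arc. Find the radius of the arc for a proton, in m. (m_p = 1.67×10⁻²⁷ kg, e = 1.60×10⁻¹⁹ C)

r ≈ 0.118 m

The selector passes v = E/B = 9.72×10^4/0.137 = 7.09×10^5 m/s.
In the deflection region, r = mv/(qB₂) = (1.67×10^-27)(7.09×10^5) / [(1×1.60×10^-19)(0.0626)] = 0.118 m.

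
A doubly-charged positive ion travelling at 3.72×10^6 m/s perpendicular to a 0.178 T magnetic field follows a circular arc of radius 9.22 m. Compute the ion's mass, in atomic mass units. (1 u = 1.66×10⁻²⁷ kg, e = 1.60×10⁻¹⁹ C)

m ≈ 85.0 u

qvB = mv²/r ⇒ m = qBr/v.
m = (2×1.60×10^-19)(0.178)(9.22) / (3.72×10^6) = 1.41×10^-25 kg = 85.0 u.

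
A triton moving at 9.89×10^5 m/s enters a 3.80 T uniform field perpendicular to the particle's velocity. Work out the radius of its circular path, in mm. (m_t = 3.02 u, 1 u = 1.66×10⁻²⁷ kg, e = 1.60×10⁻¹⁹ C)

The magnetic force provides the centripetal force: qvB = mv²/r, so r = mv/(qB).
r = (5.01×10^-27 kg)(9.89×10^5 m/s) / [(1×1.60×10^-19 C)(3.80 T)] = 8.15×10^-3 m.

r ≈ 8.15 mm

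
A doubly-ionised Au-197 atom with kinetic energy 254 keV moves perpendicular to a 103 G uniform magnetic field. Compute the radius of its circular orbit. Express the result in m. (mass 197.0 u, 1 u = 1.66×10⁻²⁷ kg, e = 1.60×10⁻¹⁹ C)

Convert the energy: K = 254 keV = 4.06×10^-14 J.
v = √(2K/m) = √(2·4.06×10^-14/3.27×10^-25) = 4.99×10^5 m/s.
r = mv/(qB) = (3.27×10^-25)(4.99×10^5) / [(2×1.60×10^-19)(0.0103)] = 49.5 m.

r ≈ 49.5 m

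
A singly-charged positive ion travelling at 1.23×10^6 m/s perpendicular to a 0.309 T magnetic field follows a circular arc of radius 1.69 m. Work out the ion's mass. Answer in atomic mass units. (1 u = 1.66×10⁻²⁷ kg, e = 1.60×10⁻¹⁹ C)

m ≈ 40.9 u

qvB = mv²/r ⇒ m = qBr/v.
m = (1×1.60×10^-19)(0.309)(1.69) / (1.23×10^6) = 6.79×10^-26 kg = 40.9 u.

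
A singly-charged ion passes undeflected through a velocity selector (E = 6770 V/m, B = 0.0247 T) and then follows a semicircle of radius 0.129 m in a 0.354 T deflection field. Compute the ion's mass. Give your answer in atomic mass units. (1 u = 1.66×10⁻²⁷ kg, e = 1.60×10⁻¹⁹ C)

v = E/B₁ = 2.74×10^5 m/s.
From r = mv/(qB₂), m = qB₂r/v = (1×1.60×10^-19)(0.354)(0.129) / (2.74×10^5) = 2.67×10^-26 kg.
In atomic mass units: m = 2.67×10^-26 / 1.66×10^-27 = 16.1 u.

m ≈ 16.1 u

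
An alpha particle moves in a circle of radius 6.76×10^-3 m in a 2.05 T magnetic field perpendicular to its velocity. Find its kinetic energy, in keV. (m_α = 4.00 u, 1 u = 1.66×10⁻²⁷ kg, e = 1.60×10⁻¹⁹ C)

v = qBr/m = (2×1.60×10^-19)(2.05)(6.76×10^-3) / (6.64×10^-27) = 6.68×10^5 m/s.
K = ½mv² = 0.5·(6.64×10^-27)·(6.68×10^5)² = 1.48×10^-15 J = 9.26 keV.

K ≈ 9.26 keV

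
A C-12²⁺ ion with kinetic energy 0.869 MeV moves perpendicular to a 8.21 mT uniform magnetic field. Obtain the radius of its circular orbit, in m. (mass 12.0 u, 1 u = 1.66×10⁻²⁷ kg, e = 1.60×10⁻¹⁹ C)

r ≈ 28.3 m

Convert the energy: K = 0.869 MeV = 1.39×10^-13 J.
v = √(2K/m) = √(2·1.39×10^-13/1.99×10^-26) = 3.74×10^6 m/s.
r = mv/(qB) = (1.99×10^-26)(3.74×10^6) / [(2×1.60×10^-19)(8.21×10^-3)] = 28.3 m.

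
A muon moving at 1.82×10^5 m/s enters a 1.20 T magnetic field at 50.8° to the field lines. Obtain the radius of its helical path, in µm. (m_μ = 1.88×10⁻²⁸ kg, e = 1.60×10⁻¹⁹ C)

Only the perpendicular component v⊥ = v sin50.8° = 1.41×10^5 m/s is bent by the field.
r = m v⊥ /(qB) = (1.88×10^-28)(1.41×10^5) / [(1×1.60×10^-19)(1.20)] = 1.38×10^-4 m.

r ≈ 138 µm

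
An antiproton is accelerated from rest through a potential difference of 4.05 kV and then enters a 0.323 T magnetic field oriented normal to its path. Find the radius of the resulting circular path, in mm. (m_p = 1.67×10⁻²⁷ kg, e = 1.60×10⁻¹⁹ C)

r ≈ 28.5 mm

The kinetic energy gained is K = qV = (1×1.60×10^-19)(4050) = 6.48×10^-16 J.
v = √(2K/m) = 8.81×10^5 m/s.
r = mv/(qB) = (1.67×10^-27)(8.81×10^5) / [(1×1.60×10^-19)(0.323)] = 0.0285 m.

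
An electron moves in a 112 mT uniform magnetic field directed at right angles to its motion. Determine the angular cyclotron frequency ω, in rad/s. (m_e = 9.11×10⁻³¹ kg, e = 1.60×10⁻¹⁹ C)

ω = qB/m = (1×1.60×10^-19)(0.112) / (9.11×10^-31) = 1.97×10^10 rad/s.

ω ≈ 1.97×10^10 rad/s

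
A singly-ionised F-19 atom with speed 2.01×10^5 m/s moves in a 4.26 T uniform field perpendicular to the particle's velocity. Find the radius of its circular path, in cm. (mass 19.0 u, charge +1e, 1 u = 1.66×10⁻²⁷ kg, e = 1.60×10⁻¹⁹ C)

r ≈ 0.930 cm

The magnetic force provides the centripetal force: qvB = mv²/r, so r = mv/(qB).
r = (3.15×10^-26 kg)(2.01×10^5 m/s) / [(1×1.60×10^-19 C)(4.26 T)] = 9.30×10^-3 m.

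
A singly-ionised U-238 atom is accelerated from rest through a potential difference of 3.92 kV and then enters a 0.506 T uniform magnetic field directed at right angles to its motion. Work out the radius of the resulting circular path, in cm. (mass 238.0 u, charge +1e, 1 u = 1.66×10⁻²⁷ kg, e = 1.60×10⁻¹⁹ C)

The kinetic energy gained is K = qV = (1×1.60×10^-19)(3920) = 6.27×10^-16 J.
v = √(2K/m) = 5.63×10^4 m/s.
r = mv/(qB) = (3.95×10^-25)(5.63×10^4) / [(1×1.60×10^-19)(0.506)] = 0.275 m.

r ≈ 27.5 cm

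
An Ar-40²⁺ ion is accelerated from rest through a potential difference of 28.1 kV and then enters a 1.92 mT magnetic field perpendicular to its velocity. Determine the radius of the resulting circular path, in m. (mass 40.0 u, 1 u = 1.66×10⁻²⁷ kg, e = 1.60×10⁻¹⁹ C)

The kinetic energy gained is K = qV = (2×1.60×10^-19)(2.81×10^4) = 8.99×10^-15 J.
v = √(2K/m) = 5.20×10^5 m/s.
r = mv/(qB) = (6.64×10^-26)(5.20×10^5) / [(2×1.60×10^-19)(1.92×10^-3)] = 56.2 m.

r ≈ 56.2 m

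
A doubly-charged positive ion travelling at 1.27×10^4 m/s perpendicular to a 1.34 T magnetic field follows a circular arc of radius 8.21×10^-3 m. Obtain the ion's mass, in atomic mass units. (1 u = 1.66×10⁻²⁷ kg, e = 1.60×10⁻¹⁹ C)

qvB = mv²/r ⇒ m = qBr/v.
m = (2×1.60×10^-19)(1.34)(8.21×10^-3) / (1.27×10^4) = 2.77×10^-25 kg = 167 u.

m ≈ 167 u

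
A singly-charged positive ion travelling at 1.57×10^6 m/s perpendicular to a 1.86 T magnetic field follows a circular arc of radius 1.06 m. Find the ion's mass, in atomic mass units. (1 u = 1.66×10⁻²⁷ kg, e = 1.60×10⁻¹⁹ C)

qvB = mv²/r ⇒ m = qBr/v.
m = (1×1.60×10^-19)(1.86)(1.06) / (1.57×10^6) = 2.01×10^-25 kg = 121 u.

m ≈ 121 u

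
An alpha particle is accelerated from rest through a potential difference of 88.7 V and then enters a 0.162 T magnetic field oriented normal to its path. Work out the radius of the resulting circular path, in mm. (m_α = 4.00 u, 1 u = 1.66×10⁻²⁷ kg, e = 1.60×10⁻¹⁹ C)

The kinetic energy gained is K = qV = (2×1.60×10^-19)(88.7) = 2.84×10^-17 J.
v = √(2K/m) = 9.25×10^4 m/s.
r = mv/(qB) = (6.64×10^-27)(9.25×10^4) / [(2×1.60×10^-19)(0.162)] = 0.0118 m.

r ≈ 11.8 mm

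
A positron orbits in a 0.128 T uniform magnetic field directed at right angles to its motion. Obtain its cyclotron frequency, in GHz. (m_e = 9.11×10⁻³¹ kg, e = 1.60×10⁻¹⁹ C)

f = qB/(2πm) = (1×1.60×10^-19)(0.128) / [2π(9.11×10^-31)] = 3.58×10^9 Hz.

f ≈ 3.58 GHz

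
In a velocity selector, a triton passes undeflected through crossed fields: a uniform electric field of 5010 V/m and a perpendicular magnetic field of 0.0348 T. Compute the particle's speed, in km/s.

For zero net force, qE = qvB, so v = E/B.
v = (5010) / (0.0348) = 1.44×10^5 m/s.

v ≈ 144 km/s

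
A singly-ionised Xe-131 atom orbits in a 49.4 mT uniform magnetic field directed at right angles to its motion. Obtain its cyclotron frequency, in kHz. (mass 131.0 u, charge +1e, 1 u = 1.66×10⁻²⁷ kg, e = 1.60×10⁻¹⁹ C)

f = qB/(2πm) = (1×1.60×10^-19)(0.0494) / [2π(2.17×10^-25)] = 5780 Hz.

f ≈ 5.78 kHz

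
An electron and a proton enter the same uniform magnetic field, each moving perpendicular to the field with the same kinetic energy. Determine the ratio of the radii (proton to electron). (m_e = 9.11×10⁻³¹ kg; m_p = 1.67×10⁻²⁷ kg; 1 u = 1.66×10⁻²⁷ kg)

ratio ≈ 42.8

r = √(2mK)/(qB) ⇒ at equal K, r ∝ √m/q.
r_{proton}/r_{electron} = 42.8.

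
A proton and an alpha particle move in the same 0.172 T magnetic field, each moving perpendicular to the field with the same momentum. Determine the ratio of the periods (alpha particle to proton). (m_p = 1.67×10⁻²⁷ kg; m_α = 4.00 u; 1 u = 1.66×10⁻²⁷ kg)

T = 2πm/(qB) is independent of speed, so T₂/T₁ = (m₂/q₂)/(m₁/q₁).
T_{alpha particle}/T_{proton} = (6.64×10^-27/2e) / (1.67×10^-27/1e) = 1.99.

ratio ≈ 1.99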